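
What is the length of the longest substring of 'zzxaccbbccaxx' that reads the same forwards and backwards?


Scanning 'zzxaccbbccaxx' for palindromic substrings.
Substring at positions 2-11: 'xaccbbccax'.
Check: reverse('xaccbbccax') = 'xaccbbccax' -> palindrome confirmed.
Neighbouring characters ('z' / 'x') break symmetry, so it cannot extend further.
No longer palindromic substring exists; longest length = 10

10


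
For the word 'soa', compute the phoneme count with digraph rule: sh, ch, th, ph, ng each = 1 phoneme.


Parsing 'soa' greedily, digraphs first:
  's' -> consonant phoneme (phonemes so far: 1)
  'o' -> vowel phoneme (phonemes so far: 2)
  'a' -> vowel phoneme (phonemes so far: 3)
Total phonemes: 3

3


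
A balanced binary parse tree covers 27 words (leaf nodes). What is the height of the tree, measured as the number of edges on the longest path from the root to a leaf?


In a balanced binary tree with n leaves the deepest leaf is ceil(log2(n)) edges below the root.
log2(27) = 4.7549
ceil(4.7549) = 5
height (edges) = 5

5


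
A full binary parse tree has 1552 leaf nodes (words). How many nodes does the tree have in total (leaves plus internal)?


Leaf nodes (terminals): 1552
Internal nodes = n - 1 = 1552 - 1 = 1551
Total = leaves + internal = 1552 + 1551 = 3103

3103


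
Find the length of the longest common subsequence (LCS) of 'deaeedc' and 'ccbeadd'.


DP table for LCS of 'deaeedc' and 'ccbeadd':
       c  c  b  e  a  d  d
    0  0  0  0  0  0  0  0
  d 0  0  0  0  0  0  1  1
  e 0  0  0  0  1  1  1  1
  a 0  0  0  0  1  2  2  2
  e 0  0  0  0  1  2  2  2
  e 0  0  0  0  1  2  2  2
  d 0  0  0  0  1  2  3  3
  c 0  1  1  1  1  2  3  3
LCS: 'ead'
LCS length = 3

3


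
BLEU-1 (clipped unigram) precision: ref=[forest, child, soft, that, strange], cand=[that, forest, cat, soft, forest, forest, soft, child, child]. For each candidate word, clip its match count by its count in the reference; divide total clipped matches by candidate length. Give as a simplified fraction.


Reference word counts: {'child': 1, 'forest': 1, 'soft': 1, 'strange': 1, 'that': 1}
Checking each candidate word (with clipping):
  'that' -> in reference (ref count 1, used 1/1) -> match (matches: 1)
  'forest' -> in reference (ref count 1, used 1/1) -> match (matches: 2)
  'cat' -> not in reference -> no match (matches: 2)
  'soft' -> in reference (ref count 1, used 1/1) -> match (matches: 3)
  'forest' -> ref count 1 already used up (1/1) -> clipped, no match (matches: 3)
  'forest' -> ref count 1 already used up (1/1) -> clipped, no match (matches: 3)
  'soft' -> ref count 1 already used up (1/1) -> clipped, no match (matches: 3)
  'child' -> in reference (ref count 1, used 1/1) -> match (matches: 4)
  'child' -> ref count 1 already used up (1/1) -> clipped, no match (matches: 4)
Clipped matches: 4, Candidate length: 9
Precision = 4/9

4/9


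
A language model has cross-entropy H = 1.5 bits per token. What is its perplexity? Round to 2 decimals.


Perplexity formula: PP = 2^H
H = 1.5
PP = 2^1.5
Decompose: 2^1.5 = 2^1 * 2^0.5 = 2^1 * sqrt(2)
2^1 = 2, sqrt(2) ~ 1.4142136
PP ~ 2 * 1.4142136 = 2.8284272
Rounded to 2 decimals: 2.83

2.83


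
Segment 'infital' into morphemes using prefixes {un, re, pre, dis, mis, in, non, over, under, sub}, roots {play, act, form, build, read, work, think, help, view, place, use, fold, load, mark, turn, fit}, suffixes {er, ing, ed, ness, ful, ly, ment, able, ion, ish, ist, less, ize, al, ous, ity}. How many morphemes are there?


Segmenting 'infital' against the inventory:
  'in' -> prefix (morpheme 1)
  'fit' -> root (morpheme 2)
  'al' -> suffix (morpheme 3)
Total morphemes: 3

3


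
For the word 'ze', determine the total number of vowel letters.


Scanning each character of 'ze':
  Position 1: 'z' -> consonant (running count: 0)
  Position 2: 'e' -> vowel (running count: 1)
Total vowels: 1

1


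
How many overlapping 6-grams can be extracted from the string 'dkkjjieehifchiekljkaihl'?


String 'dkkjjieehifchiekljkaihl' has length L = 23.
Number of overlapping n-grams = L - n + 1
Substituting: 23 - 6 + 1 = 18

18


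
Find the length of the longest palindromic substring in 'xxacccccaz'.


Scanning 'xxacccccaz' for palindromic substrings.
Substring at positions 2-8: 'accccca'.
Check: reverse('accccca') = 'accccca' -> palindrome confirmed.
Neighbouring characters ('x' / 'z') break symmetry, so it cannot extend further.
No longer palindromic substring exists; longest length = 7

7


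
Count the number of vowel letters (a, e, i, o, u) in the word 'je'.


Scanning each character of 'je':
  Position 1: 'j' -> consonant (running count: 0)
  Position 2: 'e' -> vowel (running count: 1)
Total vowels: 1

1


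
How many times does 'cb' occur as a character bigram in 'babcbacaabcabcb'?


Scanning 'babcbacaabcabcb' for bigram 'cb':
  Position 0: 'ba' -> no
  Position 1: 'ab' -> no
  Position 2: 'bc' -> no
  Position 3: 'cb' -> MATCH
  Position 4: 'ba' -> no
  Position 5: 'ac' -> no
  Position 6: 'ca' -> no
  Position 7: 'aa' -> no
  Position 8: 'ab' -> no
  Position 9: 'bc' -> no
  Position 10: 'ca' -> no
  Position 11: 'ab' -> no
  Position 12: 'bc' -> no
  Position 13: 'cb' -> MATCH
Total matches: 2

2


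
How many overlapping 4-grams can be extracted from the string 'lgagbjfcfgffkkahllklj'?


String 'lgagbjfcfgffkkahllklj' has length L = 21.
Number of overlapping n-grams = L - n + 1
Substituting: 21 - 4 + 1 = 18

18


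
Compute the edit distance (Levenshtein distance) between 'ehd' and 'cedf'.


Building DP table for s1='ehd' (len 3) and s2='cedf' (len 4):
       c  e  d  f
    0  1  2  3  4
  e 1  1  1  2  3
  h 2  2  2  2  3
  d 3  3  3  2  3
Edit distance = dp[3][4] = 3

3


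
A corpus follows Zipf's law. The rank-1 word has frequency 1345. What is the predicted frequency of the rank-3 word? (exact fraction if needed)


Zipf's law: freq(rank) = f1 / rank
f1 = 1345, rank = 3
freq = 1345 / 3
GCD(1345, 3) = 1
Simplified: 1345/3

1345/3


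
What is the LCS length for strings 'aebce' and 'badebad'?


DP table for LCS of 'aebce' and 'badebad':
       b  a  d  e  b  a  d
    0  0  0  0  0  0  0  0
  a 0  0  1  1  1  1  1  1
  e 0  0  1  1  2  2  2  2
  b 0  1  1  1  2  3  3  3
  c 0  1  1  1  2  3  3  3
  e 0  1  1  1  2  3  3  3
LCS: 'aeb'
LCS length = 3

3


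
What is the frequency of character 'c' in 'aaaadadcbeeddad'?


Scanning 'aaaadadcbeeddad' for 'c':
  Position 7: 'c' -> MATCH (count: 1)
Total occurrences of 'c': 1

1


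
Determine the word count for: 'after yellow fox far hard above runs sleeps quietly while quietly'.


Counting words by splitting on spaces:
  Word 1: 'after'
  Word 2: 'yellow'
  Word 3: 'fox'
  Word 4: 'far'
  Word 5: 'hard'
  Word 6: 'above'
  Word 7: 'runs'
  Word 8: 'sleeps'
  Word 9: 'quietly'
  Word 10: 'while'
  Word 11: 'quietly'
Total words: 11

11


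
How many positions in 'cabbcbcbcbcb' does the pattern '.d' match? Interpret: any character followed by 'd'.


Pattern: .d means any character followed by 'd'.
Scanning 'cabbcbcbcbcb' position-by-position:
  Pos 0: window 'ca' -> no
  Pos 1: window 'ab' -> no
  Pos 2: window 'bb' -> no
  Pos 3: window 'bc' -> no
  Pos 4: window 'cb' -> no
  Pos 5: window 'bc' -> no
  Pos 6: window 'cb' -> no
  Pos 7: window 'bc' -> no
  Pos 8: window 'cb' -> no
  Pos 9: window 'bc' -> no
  Pos 10: window 'cb' -> no
  Pos 11: window 'b' -> no
Total matches: 0

0


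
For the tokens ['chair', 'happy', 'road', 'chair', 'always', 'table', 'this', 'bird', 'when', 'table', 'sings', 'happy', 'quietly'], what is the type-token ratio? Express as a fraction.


Tokens: 13
Unique types: ('always', 'bird', 'chair', 'happy', 'quietly', 'road', 'sings', 'table', 'this', 'when') = 10
TTR = 10/13
Already in lowest terms.

10/13


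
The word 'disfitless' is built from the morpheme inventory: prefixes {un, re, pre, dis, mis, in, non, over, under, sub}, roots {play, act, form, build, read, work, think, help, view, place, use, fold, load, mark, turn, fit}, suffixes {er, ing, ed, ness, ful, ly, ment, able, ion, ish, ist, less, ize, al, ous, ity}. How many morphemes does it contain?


Segmenting 'disfitless' against the inventory:
  'dis' -> prefix (morpheme 1)
  'fit' -> root (morpheme 2)
  'less' -> suffix (morpheme 3)
Total morphemes: 3

3


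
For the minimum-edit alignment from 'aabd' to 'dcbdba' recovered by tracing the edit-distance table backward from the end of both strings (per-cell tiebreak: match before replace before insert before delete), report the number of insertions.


Edit distance = 4. Backtracking from cell (4, 6) with preference match > replace > insert > delete,
then listing the resulting alignment 'aabd' -> 'dcbdba' left to right:
  Step 1: replace a->d
  Step 2: replace a->c
  Step 3: keep 'b'
  Step 4: keep 'd'
  Step 5: insert 'b' [insertion #1]
  Step 6: insert 'a' [insertion #2]
Total insertions: 2

2


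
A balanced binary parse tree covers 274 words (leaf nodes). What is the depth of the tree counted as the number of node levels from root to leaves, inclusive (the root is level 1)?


In a balanced binary tree with n leaves the deepest leaf is ceil(log2(n)) edges below the root,
so counting node levels inclusive of root and leaves gives ceil(log2(n)) + 1 levels.
log2(274) = 8.0980
ceil(8.0980) = 9
levels = 9 + 1 = 10

10


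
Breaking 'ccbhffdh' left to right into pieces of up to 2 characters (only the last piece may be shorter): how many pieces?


'ccbhffdh' has 8 characters.
Chunking with max size 2:
  Chunk 1: 'cc' (positions 0-1)
  Chunk 2: 'bh' (positions 2-3)
  Chunk 3: 'ff' (positions 4-5)
  Chunk 4: 'dh' (positions 6-7)
Total chunks: ceil(8 / 2) = 4

4


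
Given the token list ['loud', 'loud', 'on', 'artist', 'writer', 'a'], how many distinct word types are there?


Listing all tokens and tracking unique types:
  Token 1: 'loud' -> NEW (unique so far: 1)
  Token 2: 'loud' -> duplicate (unique so far: 1)
  Token 3: 'on' -> NEW (unique so far: 2)
  Token 4: 'artist' -> NEW (unique so far: 3)
  Token 5: 'writer' -> NEW (unique so far: 4)
  Token 6: 'a' -> NEW (unique so far: 5)
Unique types: ('a', 'artist', 'loud', 'on', 'writer')
Vocabulary size: 5

5


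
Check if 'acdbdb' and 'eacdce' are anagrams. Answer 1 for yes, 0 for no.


Sort characters of 'acdbdb': 'abbcdd'
Sort characters of 'eacdce': 'accdee'
Sorted forms differ -> they are NOT anagrams
Result: 0

0


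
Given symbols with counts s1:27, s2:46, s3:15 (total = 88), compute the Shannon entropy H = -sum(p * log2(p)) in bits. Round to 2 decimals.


Computing entropy H = -sum(p_i * log2(p_i)):
  s1: p = 27/88 = 0.3068, -p*log2(p) = 0.5230
  s2: p = 46/88 = 0.5227, -p*log2(p) = 0.4892
  s3: p = 15/88 = 0.1705, -p*log2(p) = 0.4351
H = sum of terms = 1.4473
Rounded to 2 decimals: 1.45

1.45


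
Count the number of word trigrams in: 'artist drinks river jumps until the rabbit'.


Word trigrams from [7] words:
  Trigram 1: (artist drinks river)
  Trigram 2: (drinks river jumps)
  Trigram 3: (river jumps until)
  Trigram 4: (jumps until the)
  Trigram 5: (until the rabbit)
Total word trigrams: 7 - 2 = 5

5


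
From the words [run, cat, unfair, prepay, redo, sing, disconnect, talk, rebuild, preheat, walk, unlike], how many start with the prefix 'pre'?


Checking each word for prefix 'pre':
  'run' -> no (count: 0)
  'cat' -> no (count: 0)
  'unfair' -> no (count: 0)
  'prepay' -> YES, starts with 'pre' (count: 1)
  'redo' -> no (count: 1)
  'sing' -> no (count: 1)
  'disconnect' -> no (count: 1)
  'talk' -> no (count: 1)
  'rebuild' -> no (count: 1)
  'preheat' -> YES, starts with 'pre' (count: 2)
  'walk' -> no (count: 2)
  'unlike' -> no (count: 2)
Total with prefix 'pre': 2

2


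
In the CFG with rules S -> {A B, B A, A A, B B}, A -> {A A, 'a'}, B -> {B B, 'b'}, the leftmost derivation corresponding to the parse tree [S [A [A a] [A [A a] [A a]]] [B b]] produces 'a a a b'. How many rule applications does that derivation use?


Every bracketed nonterminal node [X ...] in the tree is produced by exactly one rule application.
Reading the tree off as a leftmost derivation:
  Step 1: S  =>  A B   (applied S -> A B)
  Step 2: A B  =>  A A B   (applied A -> A A)
  Step 3: A A B  =>  a A B   (applied A -> a)
  Step 4: a A B  =>  a A A B   (applied A -> A A)
  Step 5: a A A B  =>  a a A B   (applied A -> a)
  Step 6: a a A B  =>  a a a B   (applied A -> a)
  Step 7: a a a B  =>  a a a b   (applied B -> b)
Final yield: a a a b
Total rewrite steps: 7

7


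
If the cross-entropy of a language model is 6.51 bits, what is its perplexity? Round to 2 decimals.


Perplexity formula: PP = 2^H
H = 6.51
PP = 2^6.51
Decompose: 2^6.51 = 2^6 * 2^0.51
2^6 = 64, 2^0.51 ~ 1.4240502
PP ~ 64 * 1.4240502 = 91.1392128
Rounded to 2 decimals: 91.14

91.14


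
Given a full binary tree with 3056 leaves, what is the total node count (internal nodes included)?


Leaf nodes (terminals): 3056
Internal nodes = n - 1 = 3056 - 1 = 3055
Total = leaves + internal = 3056 + 3055 = 6111

6111


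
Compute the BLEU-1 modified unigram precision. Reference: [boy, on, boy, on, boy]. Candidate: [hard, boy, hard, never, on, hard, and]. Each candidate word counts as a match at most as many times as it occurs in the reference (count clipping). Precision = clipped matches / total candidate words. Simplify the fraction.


Reference word counts: {'boy': 3, 'on': 2}
Checking each candidate word (with clipping):
  'hard' -> not in reference -> no match (matches: 0)
  'boy' -> in reference (ref count 3, used 1/3) -> match (matches: 1)
  'hard' -> not in reference -> no match (matches: 1)
  'never' -> not in reference -> no match (matches: 1)
  'on' -> in reference (ref count 2, used 1/2) -> match (matches: 2)
  'hard' -> not in reference -> no match (matches: 2)
  'and' -> not in reference -> no match (matches: 2)
Clipped matches: 2, Candidate length: 7
Precision = 2/7

2/7


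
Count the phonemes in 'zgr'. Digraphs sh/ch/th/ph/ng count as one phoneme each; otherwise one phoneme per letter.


Parsing 'zgr' greedily, digraphs first:
  'z' -> consonant phoneme (phonemes so far: 1)
  'g' -> consonant phoneme (phonemes so far: 2)
  'r' -> consonant phoneme (phonemes so far: 3)
Total phonemes: 3

3


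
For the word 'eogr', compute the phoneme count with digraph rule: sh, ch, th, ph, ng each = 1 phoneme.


Parsing 'eogr' greedily, digraphs first:
  'e' -> vowel phoneme (phonemes so far: 1)
  'o' -> vowel phoneme (phonemes so far: 2)
  'g' -> consonant phoneme (phonemes so far: 3)
  'r' -> consonant phoneme (phonemes so far: 4)
Total phonemes: 4

4


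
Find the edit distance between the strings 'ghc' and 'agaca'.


Building DP table for s1='ghc' (len 3) and s2='agaca' (len 5):
       a  g  a  c  a
    0  1  2  3  4  5
  g 1  1  1  2  3  4
  h 2  2  2  2  3  4
  c 3  3  3  3  2  3
Edit distance = dp[3][5] = 3

3


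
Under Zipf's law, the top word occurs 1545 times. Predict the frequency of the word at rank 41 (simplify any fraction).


Zipf's law: freq(rank) = f1 / rank
f1 = 1545, rank = 41
freq = 1545 / 41
GCD(1545, 41) = 1
Simplified: 1545/41

1545/41


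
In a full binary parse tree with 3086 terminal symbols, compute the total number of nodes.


Leaf nodes (terminals): 3086
Internal nodes = n - 1 = 3086 - 1 = 3085
Total = leaves + internal = 3086 + 3085 = 6171

6171


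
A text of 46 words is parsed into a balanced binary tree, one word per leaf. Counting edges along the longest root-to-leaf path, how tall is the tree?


In a balanced binary tree with n leaves the deepest leaf is ceil(log2(n)) edges below the root.
log2(46) = 5.5236
ceil(5.5236) = 6
height (edges) = 6

6


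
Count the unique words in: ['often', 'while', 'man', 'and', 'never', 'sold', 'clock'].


Listing all tokens and tracking unique types:
  Token 1: 'often' -> NEW (unique so far: 1)
  Token 2: 'while' -> NEW (unique so far: 2)
  Token 3: 'man' -> NEW (unique so far: 3)
  Token 4: 'and' -> NEW (unique so far: 4)
  Token 5: 'never' -> NEW (unique so far: 5)
  Token 6: 'sold' -> NEW (unique so far: 6)
  Token 7: 'clock' -> NEW (unique so far: 7)
Unique types: ('and', 'clock', 'man', 'never', 'often', 'sold', 'while')
Vocabulary size: 7

7


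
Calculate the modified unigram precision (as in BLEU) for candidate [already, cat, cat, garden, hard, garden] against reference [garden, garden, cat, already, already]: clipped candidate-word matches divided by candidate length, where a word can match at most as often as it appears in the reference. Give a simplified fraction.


Reference word counts: {'already': 2, 'cat': 1, 'garden': 2}
Checking each candidate word (with clipping):
  'already' -> in reference (ref count 2, used 1/2) -> match (matches: 1)
  'cat' -> in reference (ref count 1, used 1/1) -> match (matches: 2)
  'cat' -> ref count 1 already used up (1/1) -> clipped, no match (matches: 2)
  'garden' -> in reference (ref count 2, used 1/2) -> match (matches: 3)
  'hard' -> not in reference -> no match (matches: 3)
  'garden' -> in reference (ref count 2, used 2/2) -> match (matches: 4)
Clipped matches: 4, Candidate length: 6
Precision = 4/6 = 2/3

2/3


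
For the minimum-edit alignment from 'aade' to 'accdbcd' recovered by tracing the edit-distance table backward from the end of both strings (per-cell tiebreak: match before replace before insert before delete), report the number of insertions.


Edit distance = 5. Backtracking from cell (4, 7) with preference match > replace > insert > delete,
then listing the resulting alignment 'aade' -> 'accdbcd' left to right:
  Step 1: keep 'a'
  Step 2: insert 'c' [insertion #1]
  Step 3: replace a->c
  Step 4: keep 'd'
  Step 5: insert 'b' [insertion #2]
  Step 6: insert 'c' [insertion #3]
  Step 7: replace e->d
Total insertions: 3

3


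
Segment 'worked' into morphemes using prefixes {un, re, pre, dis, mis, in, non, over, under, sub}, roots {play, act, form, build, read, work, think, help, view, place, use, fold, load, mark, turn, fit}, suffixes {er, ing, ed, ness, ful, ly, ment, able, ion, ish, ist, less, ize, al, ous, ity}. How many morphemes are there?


Segmenting 'worked' against the inventory:
  'work' -> root (morpheme 1)
  'ed' -> suffix (morpheme 2)
Total morphemes: 2

2


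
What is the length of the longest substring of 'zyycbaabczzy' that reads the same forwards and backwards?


Scanning 'zyycbaabczzy' for palindromic substrings.
Substring at positions 3-8: 'cbaabc'.
Check: reverse('cbaabc') = 'cbaabc' -> palindrome confirmed.
Neighbouring characters ('y' / 'z') break symmetry, so it cannot extend further.
No longer palindromic substring exists; longest length = 6

6


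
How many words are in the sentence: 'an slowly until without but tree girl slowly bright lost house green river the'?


Counting words by splitting on spaces:
  Word 1: 'an'
  Word 2: 'slowly'
  Word 3: 'until'
  Word 4: 'without'
  Word 5: 'but'
  Word 6: 'tree'
  Word 7: 'girl'
  Word 8: 'slowly'
  Word 9: 'bright'
  Word 10: 'lost'
  Word 11: 'house'
  Word 12: 'green'
  Word 13: 'river'
  Word 14: 'the'
Total words: 14

14


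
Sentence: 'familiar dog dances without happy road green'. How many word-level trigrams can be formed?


Word trigrams from [7] words:
  Trigram 1: (familiar dog dances)
  Trigram 2: (dog dances without)
  Trigram 3: (dances without happy)
  Trigram 4: (without happy road)
  Trigram 5: (happy road green)
Total word trigrams: 7 - 2 = 5

5


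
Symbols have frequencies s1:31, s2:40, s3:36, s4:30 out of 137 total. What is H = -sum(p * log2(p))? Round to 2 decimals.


Computing entropy H = -sum(p_i * log2(p_i)):
  s1: p = 31/137 = 0.2263, -p*log2(p) = 0.4851
  s2: p = 40/137 = 0.2920, -p*log2(p) = 0.5186
  s3: p = 36/137 = 0.2628, -p*log2(p) = 0.5067
  s4: p = 30/137 = 0.2190, -p*log2(p) = 0.4798
H = sum of terms = 1.9902
Rounded to 2 decimals: 1.99

1.99


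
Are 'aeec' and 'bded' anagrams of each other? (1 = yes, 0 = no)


Sort characters of 'aeec': 'acee'
Sort characters of 'bded': 'bdde'
Sorted forms differ -> they are NOT anagrams
Result: 0

0


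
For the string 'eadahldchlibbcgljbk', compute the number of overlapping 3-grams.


String 'eadahldchlibbcgljbk' has length L = 19.
Number of overlapping n-grams = L - n + 1
Substituting: 19 - 3 + 1 = 17

17


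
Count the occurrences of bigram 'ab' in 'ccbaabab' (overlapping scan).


Scanning 'ccbaabab' for bigram 'ab':
  Position 0: 'cc' -> no
  Position 1: 'cb' -> no
  Position 2: 'ba' -> no
  Position 3: 'aa' -> no
  Position 4: 'ab' -> MATCH
  Position 5: 'ba' -> no
  Position 6: 'ab' -> MATCH
Total matches: 2

2


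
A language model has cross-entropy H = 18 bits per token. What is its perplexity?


Perplexity formula: PP = 2^H
H = 18
PP = 2^18
PP = 2^18 = 262144

262144


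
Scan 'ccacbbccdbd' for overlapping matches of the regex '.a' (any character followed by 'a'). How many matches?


Pattern: .a means any character followed by 'a'.
Scanning 'ccacbbccdbd' position-by-position:
  Pos 0: window 'cc' -> no
  Pos 1: window 'ca' -> MATCH
  Pos 2: window 'ac' -> no
  Pos 3: window 'cb' -> no
  Pos 4: window 'bb' -> no
  Pos 5: window 'bc' -> no
  Pos 6: window 'cc' -> no
  Pos 7: window 'cd' -> no
  Pos 8: window 'db' -> no
  Pos 9: window 'bd' -> no
  Pos 10: window 'd' -> no
Total matches: 1

1


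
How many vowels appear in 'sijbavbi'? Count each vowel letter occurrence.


Scanning each character of 'sijbavbi':
  Position 1: 's' -> consonant (running count: 0)
  Position 2: 'i' -> vowel (running count: 1)
  Position 3: 'j' -> consonant (running count: 1)
  Position 4: 'b' -> consonant (running count: 1)
  Position 5: 'a' -> vowel (running count: 2)
  Position 6: 'v' -> consonant (running count: 2)
  Position 7: 'b' -> consonant (running count: 2)
  Position 8: 'i' -> vowel (running count: 3)
Total vowels: 3

3


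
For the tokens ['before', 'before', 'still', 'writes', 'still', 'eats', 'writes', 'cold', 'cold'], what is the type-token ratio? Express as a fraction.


Tokens: 9
Unique types: ('before', 'cold', 'eats', 'still', 'writes') = 5
TTR = 5/9
Already in lowest terms.

5/9


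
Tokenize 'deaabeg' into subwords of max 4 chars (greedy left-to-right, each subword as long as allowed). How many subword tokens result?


'deaabeg' has 7 characters.
Chunking with max size 4:
  Chunk 1: 'deaa' (positions 0-3)
  Chunk 2: 'beg' (positions 4-6)
Total chunks: ceil(7 / 4) = 2

2


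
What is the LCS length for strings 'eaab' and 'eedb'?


DP table for LCS of 'eaab' and 'eedb':
       e  e  d  b
    0  0  0  0  0
  e 0  1  1  1  1
  a 0  1  1  1  1
  a 0  1  1  1  1
  b 0  1  1  1  2
LCS: 'eb'
LCS length = 2

2


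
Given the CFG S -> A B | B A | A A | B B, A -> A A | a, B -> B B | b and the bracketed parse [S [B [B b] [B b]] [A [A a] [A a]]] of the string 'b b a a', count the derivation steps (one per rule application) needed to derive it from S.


Every bracketed nonterminal node [X ...] in the tree is produced by exactly one rule application.
Reading the tree off as a leftmost derivation:
  Step 1: S  =>  B A   (applied S -> B A)
  Step 2: B A  =>  B B A   (applied B -> B B)
  Step 3: B B A  =>  b B A   (applied B -> b)
  Step 4: b B A  =>  b b A   (applied B -> b)
  Step 5: b b A  =>  b b A A   (applied A -> A A)
  Step 6: b b A A  =>  b b a A   (applied A -> a)
  Step 7: b b a A  =>  b b a a   (applied A -> a)
Final yield: b b a a
Total rewrite steps: 7

7


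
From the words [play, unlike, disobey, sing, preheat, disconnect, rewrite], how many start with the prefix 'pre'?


Checking each word for prefix 'pre':
  'play' -> no (count: 0)
  'unlike' -> no (count: 0)
  'disobey' -> no (count: 0)
  'sing' -> no (count: 0)
  'preheat' -> YES, starts with 'pre' (count: 1)
  'disconnect' -> no (count: 1)
  'rewrite' -> no (count: 1)
Total with prefix 'pre': 1

1


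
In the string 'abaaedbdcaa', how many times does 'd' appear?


Scanning 'abaaedbdcaa' for 'd':
  Position 5: 'd' -> MATCH (count: 1)
  Position 7: 'd' -> MATCH (count: 2)
Total occurrences of 'd': 2

2


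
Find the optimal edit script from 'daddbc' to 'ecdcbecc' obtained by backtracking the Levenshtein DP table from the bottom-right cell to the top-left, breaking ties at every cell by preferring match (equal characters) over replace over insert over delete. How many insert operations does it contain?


Edit distance = 5. Backtracking from cell (6, 8) with preference match > replace > insert > delete,
then listing the resulting alignment 'daddbc' -> 'ecdcbecc' left to right:
  Step 1: replace d->e
  Step 2: replace a->c
  Step 3: keep 'd'
  Step 4: replace d->c
  Step 5: keep 'b'
  Step 6: insert 'e' [insertion #1]
  Step 7: insert 'c' [insertion #2]
  Step 8: keep 'c'
Total insertions: 2

2


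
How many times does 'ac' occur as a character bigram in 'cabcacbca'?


Scanning 'cabcacbca' for bigram 'ac':
  Position 0: 'ca' -> no
  Position 1: 'ab' -> no
  Position 2: 'bc' -> no
  Position 3: 'ca' -> no
  Position 4: 'ac' -> MATCH
  Position 5: 'cb' -> no
  Position 6: 'bc' -> no
  Position 7: 'ca' -> no
Total matches: 1

1


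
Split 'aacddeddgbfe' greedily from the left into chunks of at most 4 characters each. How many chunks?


'aacddeddgbfe' has 12 characters.
Chunking with max size 4:
  Chunk 1: 'aacd' (positions 0-3)
  Chunk 2: 'dedd' (positions 4-7)
  Chunk 3: 'gbfe' (positions 8-11)
Total chunks: ceil(12 / 4) = 3

3


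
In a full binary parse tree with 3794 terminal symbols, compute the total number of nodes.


Leaf nodes (terminals): 3794
Internal nodes = n - 1 = 3794 - 1 = 3793
Total = leaves + internal = 3794 + 3793 = 7587

7587


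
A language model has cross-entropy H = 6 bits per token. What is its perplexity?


Perplexity formula: PP = 2^H
H = 6
PP = 2^6
Steps: 2^1 = 2, 2^2 = 4, 2^3 = 8, 2^4 = 16, 2^5 = 32, 2^6 = 64
PP = 64

64


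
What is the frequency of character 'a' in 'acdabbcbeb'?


Scanning 'acdabbcbeb' for 'a':
  Position 0: 'a' -> MATCH (count: 1)
  Position 3: 'a' -> MATCH (count: 2)
Total occurrences of 'a': 2

2


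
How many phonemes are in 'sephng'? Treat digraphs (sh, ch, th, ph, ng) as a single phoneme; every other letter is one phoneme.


Parsing 'sephng' greedily, digraphs first:
  's' -> consonant phoneme (phonemes so far: 1)
  'e' -> vowel phoneme (phonemes so far: 2)
  'ph' -> digraph (1 consonant phoneme) (phonemes so far: 3)
  'ng' -> digraph (1 consonant phoneme) (phonemes so far: 4)
Total phonemes: 4

4


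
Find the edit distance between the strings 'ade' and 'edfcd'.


Building DP table for s1='ade' (len 3) and s2='edfcd' (len 5):
       e  d  f  c  d
    0  1  2  3  4  5
  a 1  1  2  3  4  5
  d 2  2  1  2  3  4
  e 3  2  2  2  3  4
Edit distance = dp[3][5] = 4

4


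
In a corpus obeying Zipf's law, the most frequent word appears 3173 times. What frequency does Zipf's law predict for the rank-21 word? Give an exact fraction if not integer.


Zipf's law: freq(rank) = f1 / rank
f1 = 3173, rank = 21
freq = 3173 / 21
GCD(3173, 21) = 1
Simplified: 3173/21

3173/21


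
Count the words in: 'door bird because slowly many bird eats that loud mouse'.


Counting words by splitting on spaces:
  Word 1: 'door'
  Word 2: 'bird'
  Word 3: 'because'
  Word 4: 'slowly'
  Word 5: 'many'
  Word 6: 'bird'
  Word 7: 'eats'
  Word 8: 'that'
  Word 9: 'loud'
  Word 10: 'mouse'
Total words: 10

10


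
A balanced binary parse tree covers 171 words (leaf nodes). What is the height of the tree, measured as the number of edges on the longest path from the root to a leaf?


In a balanced binary tree with n leaves the deepest leaf is ceil(log2(n)) edges below the root.
log2(171) = 7.4179
ceil(7.4179) = 8
height (edges) = 8

8


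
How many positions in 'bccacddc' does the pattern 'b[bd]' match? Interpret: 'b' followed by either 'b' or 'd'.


Pattern: b[bd] means 'b' followed by either 'b' or 'd'.
Scanning 'bccacddc' position-by-position:
  Pos 0: window 'bc' -> no
  Pos 1: window 'cc' -> no
  Pos 2: window 'ca' -> no
  Pos 3: window 'ac' -> no
  Pos 4: window 'cd' -> no
  Pos 5: window 'dd' -> no
  Pos 6: window 'dc' -> no
  Pos 7: window 'c' -> no
Total matches: 0

0


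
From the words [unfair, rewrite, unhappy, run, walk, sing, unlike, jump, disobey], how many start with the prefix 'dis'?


Checking each word for prefix 'dis':
  'unfair' -> no (count: 0)
  'rewrite' -> no (count: 0)
  'unhappy' -> no (count: 0)
  'run' -> no (count: 0)
  'walk' -> no (count: 0)
  'sing' -> no (count: 0)
  'unlike' -> no (count: 0)
  'jump' -> no (count: 0)
  'disobey' -> YES, starts with 'dis' (count: 1)
Total with prefix 'dis': 1

1


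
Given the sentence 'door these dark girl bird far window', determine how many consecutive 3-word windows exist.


Word trigrams from [7] words:
  Trigram 1: (door these dark)
  Trigram 2: (these dark girl)
  Trigram 3: (dark girl bird)
  Trigram 4: (girl bird far)
  Trigram 5: (bird far window)
Total word trigrams: 7 - 2 = 5

5


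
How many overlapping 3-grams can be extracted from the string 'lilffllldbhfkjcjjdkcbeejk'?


String 'lilffllldbhfkjcjjdkcbeejk' has length L = 25.
Number of overlapping n-grams = L - n + 1
Substituting: 25 - 3 + 1 = 23

23


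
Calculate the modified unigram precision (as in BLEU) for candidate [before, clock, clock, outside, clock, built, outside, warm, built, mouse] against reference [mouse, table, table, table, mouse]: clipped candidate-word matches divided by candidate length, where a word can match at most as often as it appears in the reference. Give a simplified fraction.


Reference word counts: {'mouse': 2, 'table': 3}
Checking each candidate word (with clipping):
  'before' -> not in reference -> no match (matches: 0)
  'clock' -> not in reference -> no match (matches: 0)
  'clock' -> not in reference -> no match (matches: 0)
  'outside' -> not in reference -> no match (matches: 0)
  'clock' -> not in reference -> no match (matches: 0)
  'built' -> not in reference -> no match (matches: 0)
  'outside' -> not in reference -> no match (matches: 0)
  'warm' -> not in reference -> no match (matches: 0)
  'built' -> not in reference -> no match (matches: 0)
  'mouse' -> in reference (ref count 2, used 1/2) -> match (matches: 1)
Clipped matches: 1, Candidate length: 10
Precision = 1/10

1/10


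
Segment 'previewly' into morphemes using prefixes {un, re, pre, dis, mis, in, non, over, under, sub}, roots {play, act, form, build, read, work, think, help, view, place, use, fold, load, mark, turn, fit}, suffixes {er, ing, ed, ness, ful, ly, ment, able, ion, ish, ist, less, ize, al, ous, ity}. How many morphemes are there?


Segmenting 'previewly' against the inventory:
  'pre' -> prefix (morpheme 1)
  'view' -> root (morpheme 2)
  'ly' -> suffix (morpheme 3)
Total morphemes: 3

3


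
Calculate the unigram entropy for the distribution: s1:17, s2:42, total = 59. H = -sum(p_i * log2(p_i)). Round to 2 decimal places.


Computing entropy H = -sum(p_i * log2(p_i)):
  s1: p = 17/59 = 0.2881, -p*log2(p) = 0.5173
  s2: p = 42/59 = 0.7119, -p*log2(p) = 0.3490
H = sum of terms = 0.8663
Rounded to 2 decimals: 0.87

0.87


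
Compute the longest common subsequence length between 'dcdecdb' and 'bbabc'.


DP table for LCS of 'dcdecdb' and 'bbabc':
       b  b  a  b  c
    0  0  0  0  0  0
  d 0  0  0  0  0  0
  c 0  0  0  0  0  1
  d 0  0  0  0  0  1
  e 0  0  0  0  0  1
  c 0  0  0  0  0  1
  d 0  0  0  0  0  1
  b 0  1  1  1  1  1
LCS: 'c'
LCS length = 1

1


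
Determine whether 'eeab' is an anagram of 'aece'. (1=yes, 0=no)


Sort characters of 'eeab': 'abee'
Sort characters of 'aece': 'acee'
Sorted forms differ -> they are NOT anagrams
Result: 0

0


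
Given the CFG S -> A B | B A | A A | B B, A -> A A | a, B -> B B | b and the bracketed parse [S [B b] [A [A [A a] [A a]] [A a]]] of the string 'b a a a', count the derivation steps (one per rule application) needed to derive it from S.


Every bracketed nonterminal node [X ...] in the tree is produced by exactly one rule application.
Reading the tree off as a leftmost derivation:
  Step 1: S  =>  B A   (applied S -> B A)
  Step 2: B A  =>  b A   (applied B -> b)
  Step 3: b A  =>  b A A   (applied A -> A A)
  Step 4: b A A  =>  b A A A   (applied A -> A A)
  Step 5: b A A A  =>  b a A A   (applied A -> a)
  Step 6: b a A A  =>  b a a A   (applied A -> a)
  Step 7: b a a A  =>  b a a a   (applied A -> a)
Final yield: b a a a
Total rewrite steps: 7

7


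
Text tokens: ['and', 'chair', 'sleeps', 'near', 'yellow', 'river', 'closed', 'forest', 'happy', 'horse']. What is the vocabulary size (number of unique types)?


Listing all tokens and tracking unique types:
  Token 1: 'and' -> NEW (unique so far: 1)
  Token 2: 'chair' -> NEW (unique so far: 2)
  Token 3: 'sleeps' -> NEW (unique so far: 3)
  Token 4: 'near' -> NEW (unique so far: 4)
  Token 5: 'yellow' -> NEW (unique so far: 5)
  Token 6: 'river' -> NEW (unique so far: 6)
  Token 7: 'closed' -> NEW (unique so far: 7)
  Token 8: 'forest' -> NEW (unique so far: 8)
  Token 9: 'happy' -> NEW (unique so far: 9)
  Token 10: 'horse' -> NEW (unique so far: 10)
Unique types: ('and', 'chair', 'closed', 'forest', 'happy', 'horse', 'near', 'river', 'sleeps', 'yellow')
Vocabulary size: 10

10


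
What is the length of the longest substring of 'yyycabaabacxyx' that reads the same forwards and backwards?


Scanning 'yyycabaabacxyx' for palindromic substrings.
Substring at positions 3-10: 'cabaabac'.
Check: reverse('cabaabac') = 'cabaabac' -> palindrome confirmed.
Neighbouring characters ('y' / 'x') break symmetry, so it cannot extend further.
No longer palindromic substring exists; longest length = 8

8


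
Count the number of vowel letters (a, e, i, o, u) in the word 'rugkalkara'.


Scanning each character of 'rugkalkara':
  Position 1: 'r' -> consonant (running count: 0)
  Position 2: 'u' -> vowel (running count: 1)
  Position 3: 'g' -> consonant (running count: 1)
  Position 4: 'k' -> consonant (running count: 1)
  Position 5: 'a' -> vowel (running count: 2)
  Position 6: 'l' -> consonant (running count: 2)
  Position 7: 'k' -> consonant (running count: 2)
  Position 8: 'a' -> vowel (running count: 3)
  Position 9: 'r' -> consonant (running count: 3)
  Position 10: 'a' -> vowel (running count: 4)
Total vowels: 4

4


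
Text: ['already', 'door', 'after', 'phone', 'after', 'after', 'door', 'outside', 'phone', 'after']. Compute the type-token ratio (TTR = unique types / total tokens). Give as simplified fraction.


Tokens: 10
Unique types: ('after', 'already', 'door', 'outside', 'phone') = 5
TTR = 5/10
Simplify: divide both by 5 -> 1/2
TTR = 1/2

1/2


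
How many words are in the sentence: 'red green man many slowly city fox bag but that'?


Counting words by splitting on spaces:
  Word 1: 'red'
  Word 2: 'green'
  Word 3: 'man'
  Word 4: 'many'
  Word 5: 'slowly'
  Word 6: 'city'
  Word 7: 'fox'
  Word 8: 'bag'
  Word 9: 'but'
  Word 10: 'that'
Total words: 10

10


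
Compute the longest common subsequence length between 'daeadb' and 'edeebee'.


DP table for LCS of 'daeadb' and 'edeebee':
       e  d  e  e  b  e  e
    0  0  0  0  0  0  0  0
  d 0  0  1  1  1  1  1  1
  a 0  0  1  1  1  1  1  1
  e 0  1  1  2  2  2  2  2
  a 0  1  1  2  2  2  2  2
  d 0  1  2  2  2  2  2  2
  b 0  1  2  2  2  3  3  3
LCS: 'deb'
LCS length = 3

3


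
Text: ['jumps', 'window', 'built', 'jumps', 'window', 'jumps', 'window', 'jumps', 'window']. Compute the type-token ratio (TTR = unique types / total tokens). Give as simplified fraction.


Tokens: 9
Unique types: ('built', 'jumps', 'window') = 3
TTR = 3/9
Simplify: divide both by 3 -> 1/3
TTR = 1/3

1/3


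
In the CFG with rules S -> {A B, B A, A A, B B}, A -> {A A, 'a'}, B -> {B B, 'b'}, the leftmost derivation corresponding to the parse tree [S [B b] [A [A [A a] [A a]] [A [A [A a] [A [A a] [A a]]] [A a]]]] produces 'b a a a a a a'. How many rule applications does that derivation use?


Every bracketed nonterminal node [X ...] in the tree is produced by exactly one rule application.
Reading the tree off as a leftmost derivation:
  Step 1: S  =>  B A   (applied S -> B A)
  Step 2: B A  =>  b A   (applied B -> b)
  Step 3: b A  =>  b A A   (applied A -> A A)
  Step 4: b A A  =>  b A A A   (applied A -> A A)
  Step 5: b A A A  =>  b a A A   (applied A -> a)
  Step 6: b a A A  =>  b a a A   (applied A -> a)
  Step 7: b a a A  =>  b a a A A   (applied A -> A A)
  Step 8: b a a A A  =>  b a a A A A   (applied A -> A A)
  Step 9: b a a A A A  =>  b a a a A A   (applied A -> a)
  Step 10: b a a a A A  =>  b a a a A A A   (applied A -> A A)
  Step 11: b a a a A A A  =>  b a a a a A A   (applied A -> a)
  Step 12: b a a a a A A  =>  b a a a a a A   (applied A -> a)
  Step 13: b a a a a a A  =>  b a a a a a a   (applied A -> a)
Final yield: b a a a a a a
Total rewrite steps: 13

13


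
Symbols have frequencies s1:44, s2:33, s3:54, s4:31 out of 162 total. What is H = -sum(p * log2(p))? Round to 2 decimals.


Computing entropy H = -sum(p_i * log2(p_i)):
  s1: p = 44/162 = 0.2716, -p*log2(p) = 0.5107
  s2: p = 33/162 = 0.2037, -p*log2(p) = 0.4676
  s3: p = 54/162 = 0.3333, -p*log2(p) = 0.5283
  s4: p = 31/162 = 0.1914, -p*log2(p) = 0.4565
H = sum of terms = 1.9631
Rounded to 2 decimals: 1.96

1.96


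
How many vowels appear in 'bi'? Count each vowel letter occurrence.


Scanning each character of 'bi':
  Position 1: 'b' -> consonant (running count: 0)
  Position 2: 'i' -> vowel (running count: 1)
Total vowels: 1

1


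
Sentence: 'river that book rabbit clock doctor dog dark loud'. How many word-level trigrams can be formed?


Word trigrams from [9] words:
  Trigram 1: (river that book)
  Trigram 2: (that book rabbit)
  Trigram 3: (book rabbit clock)
  Trigram 4: (rabbit clock doctor)
  Trigram 5: (clock doctor dog)
  Trigram 6: (doctor dog dark)
  Trigram 7: (dog dark loud)
Total word trigrams: 9 - 2 = 7

7


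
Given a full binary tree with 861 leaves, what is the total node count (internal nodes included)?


Leaf nodes (terminals): 861
Internal nodes = n - 1 = 861 - 1 = 860
Total = leaves + internal = 861 + 860 = 1721

1721


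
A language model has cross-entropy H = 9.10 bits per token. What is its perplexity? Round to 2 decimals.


Perplexity formula: PP = 2^H
H = 9.10
PP = 2^9.10
Decompose: 2^9.10 = 2^9 * 2^0.10
2^9 = 512, 2^0.10 ~ 1.0717735
PP ~ 512 * 1.0717735 = 548.7480320
Rounded to 2 decimals: 548.75

548.75


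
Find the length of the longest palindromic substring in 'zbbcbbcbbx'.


Scanning 'zbbcbbcbbx' for palindromic substrings.
Substring at positions 1-8: 'bbcbbcbb'.
Check: reverse('bbcbbcbb') = 'bbcbbcbb' -> palindrome confirmed.
Neighbouring characters ('z' / 'x') break symmetry, so it cannot extend further.
No longer palindromic substring exists; longest length = 8

8


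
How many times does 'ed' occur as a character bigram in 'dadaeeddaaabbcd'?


Scanning 'dadaeeddaaabbcd' for bigram 'ed':
  Position 0: 'da' -> no
  Position 1: 'ad' -> no
  Position 2: 'da' -> no
  Position 3: 'ae' -> no
  Position 4: 'ee' -> no
  Position 5: 'ed' -> MATCH
  Position 6: 'dd' -> no
  Position 7: 'da' -> no
  Position 8: 'aa' -> no
  Position 9: 'aa' -> no
  Position 10: 'ab' -> no
  Position 11: 'bb' -> no
  Position 12: 'bc' -> no
  Position 13: 'cd' -> no
Total matches: 1

1


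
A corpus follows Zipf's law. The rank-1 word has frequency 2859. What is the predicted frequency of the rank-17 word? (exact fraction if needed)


Zipf's law: freq(rank) = f1 / rank
f1 = 2859, rank = 17
freq = 2859 / 17
GCD(2859, 17) = 1
Simplified: 2859/17

2859/17


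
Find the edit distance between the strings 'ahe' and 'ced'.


Building DP table for s1='ahe' (len 3) and s2='ced' (len 3):
       c  e  d
    0  1  2  3
  a 1  1  2  3
  h 2  2  2  3
  e 3  3  2  3
Edit distance = dp[3][3] = 3

3


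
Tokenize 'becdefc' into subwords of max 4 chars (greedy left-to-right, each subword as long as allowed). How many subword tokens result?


'becdefc' has 7 characters.
Chunking with max size 4:
  Chunk 1: 'becd' (positions 0-3)
  Chunk 2: 'efc' (positions 4-6)
Total chunks: ceil(7 / 4) = 2

2
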